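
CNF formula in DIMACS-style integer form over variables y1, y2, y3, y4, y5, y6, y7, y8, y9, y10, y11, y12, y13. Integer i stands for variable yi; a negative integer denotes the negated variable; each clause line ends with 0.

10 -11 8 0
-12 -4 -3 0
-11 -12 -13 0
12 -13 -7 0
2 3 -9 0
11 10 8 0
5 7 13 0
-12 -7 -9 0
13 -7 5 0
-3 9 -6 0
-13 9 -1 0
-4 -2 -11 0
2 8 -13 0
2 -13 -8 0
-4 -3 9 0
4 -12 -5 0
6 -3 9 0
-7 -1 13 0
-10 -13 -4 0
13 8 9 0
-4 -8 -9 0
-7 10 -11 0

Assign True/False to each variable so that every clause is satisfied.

y1 = True, y2 = False, y3 = False, y4 = False, y5 = True, y6 = True, y7 = False, y8 = True, y9 = False, y10 = False, y11 = False, y12 = False, y13 = False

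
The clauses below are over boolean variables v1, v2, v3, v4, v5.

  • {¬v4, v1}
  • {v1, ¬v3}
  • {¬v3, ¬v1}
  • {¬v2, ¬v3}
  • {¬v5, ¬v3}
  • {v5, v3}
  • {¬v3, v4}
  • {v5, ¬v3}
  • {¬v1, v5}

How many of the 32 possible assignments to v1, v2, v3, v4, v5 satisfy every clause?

6

The models are:
  v1=F v2=F v3=F v4=F v5=T
  v1=F v2=T v3=F v4=F v5=T
  v1=T v2=F v3=F v4=F v5=T
  v1=T v2=F v3=F v4=T v5=T
  v1=T v2=T v3=F v4=F v5=T
  v1=T v2=T v3=F v4=T v5=T
That's 6 in total.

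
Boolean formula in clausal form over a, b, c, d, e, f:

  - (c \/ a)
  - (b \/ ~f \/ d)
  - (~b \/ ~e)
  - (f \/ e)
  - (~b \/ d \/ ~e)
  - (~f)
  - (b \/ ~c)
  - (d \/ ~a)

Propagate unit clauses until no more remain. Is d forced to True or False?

True

(~f) is a unit clause: f = False.
(f \/ e) with f = False leaves only e, so e = True.
(~b \/ ~e): since e = True, the clause reduces to (~b). b = False.
In (~c \/ b), b is now false; ~c must hold, so c = False.
(c \/ a): since c = False, the clause reduces to (a). a = True.
(d \/ ~a): since a = True, the clause reduces to (d). d = True.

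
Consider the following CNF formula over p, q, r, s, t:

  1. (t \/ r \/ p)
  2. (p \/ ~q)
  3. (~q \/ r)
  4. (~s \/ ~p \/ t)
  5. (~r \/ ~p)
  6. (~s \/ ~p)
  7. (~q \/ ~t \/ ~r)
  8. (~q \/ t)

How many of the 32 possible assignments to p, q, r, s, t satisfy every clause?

8

Case analysis on p and q:
  p=T, q=T: a clause becomes empty — 0.
  p=T, q=F: remaining (r,s,t) ∈ {(F,F,F); (F,F,T)} — 2.
  p=F, q=T: a clause becomes empty — 0.
  p=F, q=F: s free; 3 ways for (r,t) × 2^1 = 6.
Total: 0 + 2 + 0 + 6 = 8.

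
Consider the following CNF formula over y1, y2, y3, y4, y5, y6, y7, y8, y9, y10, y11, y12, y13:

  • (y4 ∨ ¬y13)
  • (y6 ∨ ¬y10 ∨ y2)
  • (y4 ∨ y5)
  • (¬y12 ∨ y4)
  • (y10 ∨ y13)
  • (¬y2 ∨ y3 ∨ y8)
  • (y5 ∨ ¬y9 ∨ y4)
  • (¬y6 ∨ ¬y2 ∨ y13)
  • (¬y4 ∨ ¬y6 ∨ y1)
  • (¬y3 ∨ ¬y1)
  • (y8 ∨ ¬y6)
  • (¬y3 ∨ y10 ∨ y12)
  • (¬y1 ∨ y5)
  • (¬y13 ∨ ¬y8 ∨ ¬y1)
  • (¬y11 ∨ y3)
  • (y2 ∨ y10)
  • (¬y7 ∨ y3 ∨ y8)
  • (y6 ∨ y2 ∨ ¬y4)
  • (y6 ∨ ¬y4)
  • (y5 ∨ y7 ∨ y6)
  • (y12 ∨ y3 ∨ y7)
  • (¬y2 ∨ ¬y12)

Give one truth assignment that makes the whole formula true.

y1=0  y2=1  y3=1  y4=0  y5=1  y6=0  y7=0  y8=0  y9=0  y10=1  y11=1  y12=0  y13=0

y5 occurs only positively in the remaining clauses — set y5 = True.
y9 occurs only negated in the remaining clauses — set y9 = False.
Try y1 = False.
Set y2 = True and propagate.
  then y12 is forced to False.
Try y3 = True.
  then y10 is forced to True.
The remaining clauses are satisfied by y4 = False, y6 = False, y7 = False, y8 = False, y11 = True, y13 = False.
Every clause has at least one true literal under this assignment.
Check each clause:
  1. (¬y13 ∨ y4) — ¬y13 is true.
  2. (¬y10 ∨ y2 ∨ y6) — y2 is true.
  3. (y5 ∨ y4) — y5 is true.
  4. (y4 ∨ ¬y12) — ¬y12 is true.
  5. (y10 ∨ y13) — y10 is true.
  6. (y8 ∨ y3 ∨ ¬y2) — y3 is true.
  7. (y5 ∨ ¬y9 ∨ y4) — y5 is true.
  8. (¬y6 ∨ ¬y2 ∨ y13) — ¬y6 is true.
  9. (¬y6 ∨ ¬y4 ∨ y1) — ¬y6 is true.
  10. (¬y1 ∨ ¬y3) — ¬y1 is true.
  11. (y8 ∨ ¬y6) — ¬y6 is true.
  12. (y10 ∨ y12 ∨ ¬y3) — y10 is true.
  13. (¬y1 ∨ y5) — y5 is true.
  14. (¬y13 ∨ ¬y8 ∨ ¬y1) — ¬y8 is true.
  15. (y3 ∨ ¬y11) — y3 is true.
  16. (y10 ∨ y2) — y2 is true.
  17. (y8 ∨ y3 ∨ ¬y7) — ¬y7 is true.
  18. (y2 ∨ ¬y4 ∨ y6) — y2 is true.
  19. (¬y4 ∨ y6) — ¬y4 is true.
  20. (y5 ∨ y7 ∨ y6) — y5 is true.
  21. (y3 ∨ y12 ∨ y7) — y3 is true.
  22. (¬y12 ∨ ¬y2) — ¬y12 is true.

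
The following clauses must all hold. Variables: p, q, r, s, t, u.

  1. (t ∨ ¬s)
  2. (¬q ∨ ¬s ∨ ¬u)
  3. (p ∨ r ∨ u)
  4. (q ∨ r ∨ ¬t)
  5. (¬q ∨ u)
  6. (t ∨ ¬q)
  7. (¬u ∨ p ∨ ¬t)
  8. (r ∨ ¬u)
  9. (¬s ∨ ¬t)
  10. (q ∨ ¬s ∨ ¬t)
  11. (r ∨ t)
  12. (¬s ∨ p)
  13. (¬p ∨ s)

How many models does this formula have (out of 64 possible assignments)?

3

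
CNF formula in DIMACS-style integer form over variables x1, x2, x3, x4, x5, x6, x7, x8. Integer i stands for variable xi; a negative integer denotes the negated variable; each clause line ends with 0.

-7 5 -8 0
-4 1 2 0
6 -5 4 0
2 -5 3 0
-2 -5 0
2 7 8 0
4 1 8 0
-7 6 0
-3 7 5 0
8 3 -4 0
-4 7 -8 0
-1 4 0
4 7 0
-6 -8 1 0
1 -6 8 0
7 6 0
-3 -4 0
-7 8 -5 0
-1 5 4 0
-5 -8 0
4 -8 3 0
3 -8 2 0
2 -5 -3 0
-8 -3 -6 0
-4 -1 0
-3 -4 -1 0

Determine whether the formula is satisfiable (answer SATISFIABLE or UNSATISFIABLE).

x4 = True:
  propagation gives x3=False, x8=True, x7=True, x5=True; an empty clause results — contradiction.
x4 = False:
  propagation gives x1=False, x8=True, x7=True, x5=True; an empty clause results — contradiction.
Every branch closes, so no satisfying assignment exists.

UNSATISFIABLE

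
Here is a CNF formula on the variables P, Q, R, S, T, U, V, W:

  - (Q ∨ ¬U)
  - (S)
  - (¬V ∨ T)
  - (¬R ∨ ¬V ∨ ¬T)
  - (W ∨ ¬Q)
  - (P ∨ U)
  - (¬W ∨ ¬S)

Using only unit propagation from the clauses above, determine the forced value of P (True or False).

True

(S) is a unit clause: S = True.
From (¬W ∨ ¬S) and S = True: W = False.
(¬Q ∨ W) with W = False leaves only ¬Q, so Q = False.
(Q ∨ ¬U) with Q = False leaves only ¬U, so U = False.
(P ∨ U) with U = False leaves only P, so P = True.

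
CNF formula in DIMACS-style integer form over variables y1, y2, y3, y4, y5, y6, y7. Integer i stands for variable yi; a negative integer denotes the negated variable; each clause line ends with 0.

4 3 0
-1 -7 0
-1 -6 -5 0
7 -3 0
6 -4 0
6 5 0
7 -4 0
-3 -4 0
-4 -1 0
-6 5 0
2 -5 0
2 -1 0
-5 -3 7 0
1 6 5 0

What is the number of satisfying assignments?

3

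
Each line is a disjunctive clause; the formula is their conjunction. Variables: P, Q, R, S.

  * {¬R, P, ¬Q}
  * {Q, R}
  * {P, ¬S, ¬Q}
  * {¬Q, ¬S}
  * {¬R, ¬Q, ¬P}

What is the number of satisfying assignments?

6

The models are:
  P=0 Q=0 R=1 S=0
  P=0 Q=0 R=1 S=1
  P=0 Q=1 R=0 S=0
  P=1 Q=0 R=1 S=0
  P=1 Q=0 R=1 S=1
  P=1 Q=1 R=0 S=0
Count: 6.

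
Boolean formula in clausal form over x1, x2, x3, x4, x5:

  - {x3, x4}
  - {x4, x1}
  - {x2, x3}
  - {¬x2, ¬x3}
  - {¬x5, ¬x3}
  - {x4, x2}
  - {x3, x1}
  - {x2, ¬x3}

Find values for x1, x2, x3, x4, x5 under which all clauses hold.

x1 = True  x2 = True  x3 = False  x4 = True  x5 = True

Pure literal: x1 appears only positively; assign x1 = True.
Pure literal: x4 appears only positively; assign x4 = True.
Branch on x2: take x2 = True.
  then x3 is forced to False.
x5 is now unconstrained; take x5 = True.
Every clause has at least one true literal under this assignment.
Check each clause:
  1. {x4, x3} — x4 is true.
  2. {x4, x1} — x1 is true.
  3. {x3, x2} — x2 is true.
  4. {¬x3, ¬x2} — ¬x3 is true.
  5. {¬x3, ¬x5} — ¬x3 is true.
  6. {x2, x4} — x2 is true.
  7. {x1, x3} — x1 is true.
  8. {x2, ¬x3} — x2 is true.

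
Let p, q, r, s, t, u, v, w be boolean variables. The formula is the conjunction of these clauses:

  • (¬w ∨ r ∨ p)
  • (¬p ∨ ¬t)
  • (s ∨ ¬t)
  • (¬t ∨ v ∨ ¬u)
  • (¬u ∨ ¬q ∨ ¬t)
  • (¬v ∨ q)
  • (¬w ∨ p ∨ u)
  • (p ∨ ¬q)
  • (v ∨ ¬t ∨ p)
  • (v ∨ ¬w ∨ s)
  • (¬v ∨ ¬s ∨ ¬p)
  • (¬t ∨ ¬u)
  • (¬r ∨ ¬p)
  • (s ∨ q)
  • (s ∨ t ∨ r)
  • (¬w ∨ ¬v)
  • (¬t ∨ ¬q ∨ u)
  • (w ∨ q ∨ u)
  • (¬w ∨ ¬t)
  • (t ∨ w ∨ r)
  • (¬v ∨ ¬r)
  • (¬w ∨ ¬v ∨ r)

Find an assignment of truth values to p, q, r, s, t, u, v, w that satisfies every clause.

p=1, q=0, r=0, s=1, t=0, u=0, v=0, w=1

Check each clause:
  1. (¬w ∨ r ∨ p) — p is true.
  2. (¬t ∨ ¬p) — ¬t is true.
  3. (¬t ∨ s) — ¬t is true.
  4. (¬t ∨ ¬u ∨ v) — ¬u is true.
  5. (¬q ∨ ¬u ∨ ¬t) — ¬u is true.
  6. (¬v ∨ q) — ¬v is true.
  7. (¬w ∨ p ∨ u) — p is true.
  8. (¬q ∨ p) — p is true.
  9. (p ∨ v ∨ ¬t) — p is true.
  10. (s ∨ v ∨ ¬w) — s is true.
  11. (¬p ∨ ¬s ∨ ¬v) — ¬v is true.
  12. (¬u ∨ ¬t) — ¬u is true.
  13. (¬p ∨ ¬r) — ¬r is true.
  14. (s ∨ q) — s is true.
  15. (s ∨ t ∨ r) — s is true.
  16. (¬v ∨ ¬w) — ¬v is true.
  17. (¬q ∨ u ∨ ¬t) — ¬t is true.
  18. (w ∨ q ∨ u) — w is true.
  19. (¬t ∨ ¬w) — ¬t is true.
  20. (r ∨ w ∨ t) — w is true.
  21. (¬r ∨ ¬v) — ¬v is true.
  22. (¬v ∨ r ∨ ¬w) — ¬v is true.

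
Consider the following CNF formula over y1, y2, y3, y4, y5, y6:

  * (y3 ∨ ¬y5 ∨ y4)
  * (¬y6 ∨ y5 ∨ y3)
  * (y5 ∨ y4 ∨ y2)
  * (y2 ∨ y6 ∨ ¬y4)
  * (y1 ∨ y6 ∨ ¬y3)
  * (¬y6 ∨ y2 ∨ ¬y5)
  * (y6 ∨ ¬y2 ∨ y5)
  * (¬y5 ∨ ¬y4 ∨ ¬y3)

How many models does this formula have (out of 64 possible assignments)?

Case analysis on y5 and y6:
  y5=1, y6=1: remaining (y1,y2,y3,y4) ∈ {(0,1,0,1); (0,1,1,0); (1,1,0,1); (1,1,1,0)} — 4.
  y5=1, y6=0: remaining (y1,y2,y3,y4) ∈ {(0,1,0,1); (1,0,1,0); (1,1,0,1); (1,1,1,0)} — 4.
  y5=0, y6=1: y1 free; 3 ways for (y2,y3,y4) × 2^1 = 6.
  y5=0, y6=0: a clause becomes empty — 0.
Total: 4 + 4 + 6 + 0 = 14.

14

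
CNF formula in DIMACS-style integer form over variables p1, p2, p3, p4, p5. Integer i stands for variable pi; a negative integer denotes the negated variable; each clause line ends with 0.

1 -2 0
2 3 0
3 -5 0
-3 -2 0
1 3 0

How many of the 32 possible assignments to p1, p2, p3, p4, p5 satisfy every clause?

Split on p3, then p2.
  p3=1, p2=1: a clause becomes empty — 0.
  p3=1, p2=0: p1, p4, p5 free → 2^3 = 8.
  p3=0, p2=1: remaining (p1,p4,p5) ∈ {(1,0,0); (1,1,0)} — 2.
  p3=0, p2=0: a clause becomes empty — 0.
Total: 0 + 8 + 2 + 0 = 10.

10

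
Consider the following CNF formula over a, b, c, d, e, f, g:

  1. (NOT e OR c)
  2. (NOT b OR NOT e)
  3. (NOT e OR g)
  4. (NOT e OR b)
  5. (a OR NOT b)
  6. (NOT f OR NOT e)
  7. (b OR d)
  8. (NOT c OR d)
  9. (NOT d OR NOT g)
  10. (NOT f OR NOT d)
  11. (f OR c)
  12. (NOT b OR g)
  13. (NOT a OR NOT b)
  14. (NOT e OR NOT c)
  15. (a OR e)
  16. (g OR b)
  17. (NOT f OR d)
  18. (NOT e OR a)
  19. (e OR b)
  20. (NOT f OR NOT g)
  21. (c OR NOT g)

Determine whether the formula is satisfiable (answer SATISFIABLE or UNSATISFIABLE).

UNSATISFIABLE

e = True:
  propagation gives c=True; an empty clause results — contradiction.
e = False:
  propagation gives a=True, b=False; an empty clause results — contradiction.
Every branch closes, so no satisfying assignment exists.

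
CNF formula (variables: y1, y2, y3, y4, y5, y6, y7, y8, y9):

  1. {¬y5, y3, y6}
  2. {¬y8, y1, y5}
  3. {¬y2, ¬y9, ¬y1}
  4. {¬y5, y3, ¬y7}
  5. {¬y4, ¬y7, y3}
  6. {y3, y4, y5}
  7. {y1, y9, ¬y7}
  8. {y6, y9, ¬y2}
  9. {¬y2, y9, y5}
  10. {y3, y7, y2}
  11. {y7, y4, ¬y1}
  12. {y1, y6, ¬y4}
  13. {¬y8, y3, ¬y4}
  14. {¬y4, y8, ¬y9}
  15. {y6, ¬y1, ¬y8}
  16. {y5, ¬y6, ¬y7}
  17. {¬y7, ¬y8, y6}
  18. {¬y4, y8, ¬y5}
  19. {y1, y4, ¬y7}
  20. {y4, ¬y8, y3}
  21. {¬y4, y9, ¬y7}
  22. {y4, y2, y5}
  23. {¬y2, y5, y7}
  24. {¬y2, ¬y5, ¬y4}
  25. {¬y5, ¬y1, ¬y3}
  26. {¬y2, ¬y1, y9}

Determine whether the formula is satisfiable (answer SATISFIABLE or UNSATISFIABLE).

SATISFIABLE

Branch on y1: take y1 = False.
For the remaining variables, y2 = True, y3 = False, y4 = False, y5 = True, y6 = True, y7 = False, y8 = False, y9 = False works.
So y1=False, y2=True, y3=False, y4=False, y5=True, y6=True, y7=False, y8=False, y9=False is a satisfying assignment.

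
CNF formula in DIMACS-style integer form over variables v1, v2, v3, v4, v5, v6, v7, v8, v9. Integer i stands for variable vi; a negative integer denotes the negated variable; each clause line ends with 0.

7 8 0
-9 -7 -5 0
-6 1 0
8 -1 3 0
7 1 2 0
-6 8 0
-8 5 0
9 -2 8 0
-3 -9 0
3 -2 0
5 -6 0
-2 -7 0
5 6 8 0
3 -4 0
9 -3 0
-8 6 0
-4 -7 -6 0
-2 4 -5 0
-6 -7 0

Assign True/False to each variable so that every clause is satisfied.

Set v1 = True and propagate.
Try v2 = False.
The remaining clauses are satisfied by v3 = False, v4 = False, v5 = True, v6 = True, v7 = False, v8 = True, v9 = False.

v1=T, v2=F, v3=F, v4=F, v5=T, v6=T, v7=F, v8=T, v9=F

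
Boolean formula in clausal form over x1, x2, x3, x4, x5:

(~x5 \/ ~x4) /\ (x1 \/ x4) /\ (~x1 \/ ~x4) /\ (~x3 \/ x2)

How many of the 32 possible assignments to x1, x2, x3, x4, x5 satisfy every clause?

9

Case analysis on x4 and x1:
  x4=T, x1=T: a clause becomes empty — 0.
  x4=T, x1=F: remaining (x2,x3,x5) ∈ {(F,F,F); (T,F,F); (T,T,F)} — 3.
  x4=F, x1=T: x5 free; 3 ways for (x2,x3) × 2^1 = 6.
  x4=F, x1=F: a clause becomes empty — 0.
Total: 0 + 3 + 6 + 0 = 9.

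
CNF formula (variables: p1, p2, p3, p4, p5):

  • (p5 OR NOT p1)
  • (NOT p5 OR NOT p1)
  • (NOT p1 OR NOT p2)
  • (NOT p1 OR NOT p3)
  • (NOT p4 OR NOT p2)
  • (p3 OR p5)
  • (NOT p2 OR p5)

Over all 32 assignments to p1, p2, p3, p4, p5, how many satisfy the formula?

8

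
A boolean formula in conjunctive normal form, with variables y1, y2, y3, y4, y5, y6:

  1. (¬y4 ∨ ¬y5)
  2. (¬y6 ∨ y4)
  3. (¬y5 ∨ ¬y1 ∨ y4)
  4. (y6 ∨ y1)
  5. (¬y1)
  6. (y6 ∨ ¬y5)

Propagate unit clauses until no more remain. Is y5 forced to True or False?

False

(¬y1) stands alone — y1 = False.
(y6 ∨ y1): since y1 = False, the clause reduces to (y6). y6 = True.
(¬y6 ∨ y4): since y6 = True, the clause reduces to (y4). y4 = True.
In (¬y5 ∨ ¬y4), ¬y4 is now false; ¬y5 must hold, so y5 = False.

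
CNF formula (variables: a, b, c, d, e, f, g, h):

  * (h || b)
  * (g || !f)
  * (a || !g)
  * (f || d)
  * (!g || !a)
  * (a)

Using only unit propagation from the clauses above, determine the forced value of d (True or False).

True

Unit clause (a) sets a = True.
(!a || !g): since a = True, the clause reduces to (!g). g = False.
From (g || !f) and g = False: f = False.
From (d || f) and f = False: d = True.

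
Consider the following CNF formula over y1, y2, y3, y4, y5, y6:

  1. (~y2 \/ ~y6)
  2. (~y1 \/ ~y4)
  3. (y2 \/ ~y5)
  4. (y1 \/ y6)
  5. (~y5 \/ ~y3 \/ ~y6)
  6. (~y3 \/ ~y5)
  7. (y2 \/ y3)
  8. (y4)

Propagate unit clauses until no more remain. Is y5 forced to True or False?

False

(y4) stands alone — y4 = True.
(~y4 \/ ~y1) with y4 = True leaves only ~y1, so y1 = False.
From (y6 \/ y1) and y1 = False: y6 = True.
(~y6 \/ ~y2) with y6 = True leaves only ~y2, so y2 = False.
In (~y5 \/ y2), y2 is now false; ~y5 must hold, so y5 = False.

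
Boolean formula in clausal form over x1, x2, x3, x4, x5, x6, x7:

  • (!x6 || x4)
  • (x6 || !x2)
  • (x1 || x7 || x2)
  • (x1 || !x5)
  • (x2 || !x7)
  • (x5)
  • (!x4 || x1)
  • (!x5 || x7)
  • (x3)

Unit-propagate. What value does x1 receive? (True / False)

True

(x5) stands alone — x5 = True.
From (!x5 || x1) and x5 = True: x1 = True.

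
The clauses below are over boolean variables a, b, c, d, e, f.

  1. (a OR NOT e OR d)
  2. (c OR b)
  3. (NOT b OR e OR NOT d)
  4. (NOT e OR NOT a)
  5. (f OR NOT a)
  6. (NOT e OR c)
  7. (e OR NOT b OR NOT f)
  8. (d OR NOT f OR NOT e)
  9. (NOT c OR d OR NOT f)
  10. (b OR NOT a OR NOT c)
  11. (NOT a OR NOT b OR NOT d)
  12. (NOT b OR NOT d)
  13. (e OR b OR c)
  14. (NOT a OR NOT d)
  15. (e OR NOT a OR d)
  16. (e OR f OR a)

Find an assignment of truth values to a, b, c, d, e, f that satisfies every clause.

Branch on a: take a = False.
For the remaining variables, b = False, c = True, d = True, e = True, f = True works.

a=False, b=False, c=True, d=True, e=True, f=True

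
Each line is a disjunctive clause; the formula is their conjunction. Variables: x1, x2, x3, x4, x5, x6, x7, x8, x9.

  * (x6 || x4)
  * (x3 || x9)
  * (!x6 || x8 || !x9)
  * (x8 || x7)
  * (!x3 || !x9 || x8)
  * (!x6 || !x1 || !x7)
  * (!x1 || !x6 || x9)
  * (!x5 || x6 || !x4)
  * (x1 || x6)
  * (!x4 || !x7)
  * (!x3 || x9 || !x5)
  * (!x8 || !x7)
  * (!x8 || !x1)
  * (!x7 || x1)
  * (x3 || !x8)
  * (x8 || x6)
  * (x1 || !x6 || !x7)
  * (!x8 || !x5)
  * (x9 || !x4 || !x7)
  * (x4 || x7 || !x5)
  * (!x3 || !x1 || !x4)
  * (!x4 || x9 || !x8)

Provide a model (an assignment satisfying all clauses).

x1=False, x2=True, x3=True, x4=False, x5=False, x6=True, x7=False, x8=True, x9=True

Check each clause:
  1. (x6 || x4) — x6 is true.
  2. (x9 || x3) — x9 is true.
  3. (x8 || !x9 || !x6) — x8 is true.
  4. (x7 || x8) — x8 is true.
  5. (x8 || !x3 || !x9) — x8 is true.
  6. (!x6 || !x1 || !x7) — !x7 is true.
  7. (!x1 || !x6 || x9) — x9 is true.
  8. (!x4 || !x5 || x6) — !x5 is true.
  9. (x6 || x1) — x6 is true.
  10. (!x7 || !x4) — !x7 is true.
  11. (x9 || !x3 || !x5) — x9 is true.
  12. (!x8 || !x7) — !x7 is true.
  13. (!x8 || !x1) — !x1 is true.
  14. (x1 || !x7) — !x7 is true.
  15. (x3 || !x8) — x3 is true.
  16. (x8 || x6) — x8 is true.
  17. (!x6 || x1 || !x7) — !x7 is true.
  18. (!x5 || !x8) — !x5 is true.
  19. (!x7 || !x4 || x9) — x9 is true.
  20. (x7 || !x5 || x4) — !x5 is true.
  21. (!x3 || !x1 || !x4) — !x4 is true.
  22. (!x4 || x9 || !x8) — x9 is true.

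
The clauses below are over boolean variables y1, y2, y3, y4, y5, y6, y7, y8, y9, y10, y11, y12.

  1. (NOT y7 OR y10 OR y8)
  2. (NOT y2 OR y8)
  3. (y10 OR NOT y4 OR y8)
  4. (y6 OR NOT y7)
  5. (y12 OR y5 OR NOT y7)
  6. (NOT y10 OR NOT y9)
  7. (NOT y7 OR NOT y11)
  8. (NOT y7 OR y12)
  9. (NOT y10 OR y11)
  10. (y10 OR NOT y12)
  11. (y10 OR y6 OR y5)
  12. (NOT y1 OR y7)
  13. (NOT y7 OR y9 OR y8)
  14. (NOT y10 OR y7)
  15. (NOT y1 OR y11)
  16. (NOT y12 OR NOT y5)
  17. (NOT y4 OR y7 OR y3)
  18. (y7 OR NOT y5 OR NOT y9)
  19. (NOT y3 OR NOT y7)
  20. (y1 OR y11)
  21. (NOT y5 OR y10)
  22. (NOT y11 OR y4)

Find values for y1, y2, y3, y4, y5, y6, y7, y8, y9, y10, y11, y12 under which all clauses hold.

y1=0  y2=0  y3=1  y4=1  y5=0  y6=1  y7=0  y8=1  y9=1  y10=0  y11=1  y12=0

Check each clause:
  1. (NOT y7 OR y8 OR y10) — y8 is true.
  2. (y8 OR NOT y2) — y8 is true.
  3. (NOT y4 OR y8 OR y10) — y8 is true.
  4. (NOT y7 OR y6) — NOT y7 is true.
  5. (y12 OR y5 OR NOT y7) — NOT y7 is true.
  6. (NOT y10 OR NOT y9) — NOT y10 is true.
  7. (NOT y11 OR NOT y7) — NOT y7 is true.
  8. (NOT y7 OR y12) — NOT y7 is true.
  9. (y11 OR NOT y10) — y11 is true.
  10. (y10 OR NOT y12) — NOT y12 is true.
  11. (y6 OR y5 OR y10) — y6 is true.
  12. (y7 OR NOT y1) — NOT y1 is true.
  13. (y9 OR y8 OR NOT y7) — y8 is true.
  14. (y7 OR NOT y10) — NOT y10 is true.
  15. (y11 OR NOT y1) — y11 is true.
  16. (NOT y12 OR NOT y5) — NOT y5 is true.
  17. (y3 OR NOT y4 OR y7) — y3 is true.
  18. (y7 OR NOT y5 OR NOT y9) — NOT y5 is true.
  19. (NOT y3 OR NOT y7) — NOT y7 is true.
  20. (y1 OR y11) — y11 is true.
  21. (y10 OR NOT y5) — NOT y5 is true.
  22. (NOT y11 OR y4) — y4 is true.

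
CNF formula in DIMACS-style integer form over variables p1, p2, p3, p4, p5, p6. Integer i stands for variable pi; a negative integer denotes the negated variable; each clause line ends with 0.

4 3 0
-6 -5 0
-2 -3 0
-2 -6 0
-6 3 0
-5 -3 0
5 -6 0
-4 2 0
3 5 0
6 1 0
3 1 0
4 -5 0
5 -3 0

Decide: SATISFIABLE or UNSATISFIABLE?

SATISFIABLE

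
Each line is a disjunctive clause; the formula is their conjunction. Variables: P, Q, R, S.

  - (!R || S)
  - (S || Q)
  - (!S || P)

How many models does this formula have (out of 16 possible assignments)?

The models are:
  P=F Q=T R=F S=F
  P=T Q=F R=F S=T
  P=T Q=F R=T S=T
  P=T Q=T R=F S=F
  P=T Q=T R=F S=T
  P=T Q=T R=T S=T
That's 6 in total.

6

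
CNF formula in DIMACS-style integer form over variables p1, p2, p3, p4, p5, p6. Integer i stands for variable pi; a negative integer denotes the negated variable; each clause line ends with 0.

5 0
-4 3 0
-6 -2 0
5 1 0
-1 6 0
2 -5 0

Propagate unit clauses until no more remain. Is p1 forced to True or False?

False

(p5) stands alone — p5 = True.
From (p2 ∨ ¬p5) and p5 = True: p2 = True.
(¬p2 ∨ ¬p6) with p2 = True leaves only ¬p6, so p6 = False.
In (p6 ∨ ¬p1), p6 is now false; ¬p1 must hold, so p1 = False.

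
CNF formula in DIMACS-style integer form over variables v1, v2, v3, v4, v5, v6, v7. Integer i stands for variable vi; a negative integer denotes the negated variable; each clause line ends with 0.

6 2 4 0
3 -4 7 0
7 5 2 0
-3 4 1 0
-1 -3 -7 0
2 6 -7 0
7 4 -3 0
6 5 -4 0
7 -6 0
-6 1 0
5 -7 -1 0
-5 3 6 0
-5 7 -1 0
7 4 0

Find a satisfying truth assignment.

v1 = 1  v2 = 1  v3 = 0  v4 = 1  v5 = 1  v6 = 1  v7 = 1

Check each clause:
  1. (v2 OR v4 OR v6) — v2 is true.
  2. (NOT v4 OR v3 OR v7) — v7 is true.
  3. (v5 OR v7 OR v2) — v2 is true.
  4. (v1 OR v4 OR NOT v3) — v1 is true.
  5. (NOT v7 OR NOT v1 OR NOT v3) — NOT v3 is true.
  6. (NOT v7 OR v6 OR v2) — v2 is true.
  7. (v7 OR v4 OR NOT v3) — v4 is true.
  8. (NOT v4 OR v5 OR v6) — v5 is true.
  9. (v7 OR NOT v6) — v7 is true.
  10. (NOT v6 OR v1) — v1 is true.
  11. (v5 OR NOT v7 OR NOT v1) — v5 is true.
  12. (NOT v5 OR v3 OR v6) — v6 is true.
  13. (NOT v5 OR v7 OR NOT v1) — v7 is true.
  14. (v7 OR v4) — v4 is true.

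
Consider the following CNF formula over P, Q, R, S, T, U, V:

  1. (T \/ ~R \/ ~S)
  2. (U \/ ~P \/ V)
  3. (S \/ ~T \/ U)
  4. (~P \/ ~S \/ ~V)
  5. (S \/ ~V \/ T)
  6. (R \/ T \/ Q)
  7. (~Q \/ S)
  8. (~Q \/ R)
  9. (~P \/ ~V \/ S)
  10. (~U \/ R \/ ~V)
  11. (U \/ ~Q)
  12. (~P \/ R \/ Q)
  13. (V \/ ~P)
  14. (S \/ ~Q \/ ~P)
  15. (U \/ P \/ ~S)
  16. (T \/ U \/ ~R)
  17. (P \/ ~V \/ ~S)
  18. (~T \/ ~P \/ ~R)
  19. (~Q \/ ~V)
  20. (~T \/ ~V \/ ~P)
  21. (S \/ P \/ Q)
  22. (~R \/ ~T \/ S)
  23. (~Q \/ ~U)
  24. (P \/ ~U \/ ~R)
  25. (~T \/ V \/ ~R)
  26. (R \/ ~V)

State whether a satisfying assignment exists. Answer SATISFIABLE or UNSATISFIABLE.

SATISFIABLE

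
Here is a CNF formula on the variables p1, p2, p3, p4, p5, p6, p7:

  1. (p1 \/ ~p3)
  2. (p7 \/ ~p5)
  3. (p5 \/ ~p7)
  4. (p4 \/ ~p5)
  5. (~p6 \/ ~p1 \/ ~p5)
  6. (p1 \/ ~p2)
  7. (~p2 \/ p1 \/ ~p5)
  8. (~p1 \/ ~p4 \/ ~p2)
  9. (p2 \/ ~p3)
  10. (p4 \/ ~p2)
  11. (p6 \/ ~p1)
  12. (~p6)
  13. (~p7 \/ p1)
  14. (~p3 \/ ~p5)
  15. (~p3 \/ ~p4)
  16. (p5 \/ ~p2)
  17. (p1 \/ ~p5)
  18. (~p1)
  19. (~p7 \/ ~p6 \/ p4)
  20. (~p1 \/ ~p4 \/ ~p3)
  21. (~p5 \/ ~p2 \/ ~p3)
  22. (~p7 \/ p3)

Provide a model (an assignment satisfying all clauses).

Unit propagation: (~p6) forces p6 = False.
The clause (~p1) is unit: p1 must be False.
Unit propagation: (~p3) forces p3 = False.
The clause (~p2) is unit: p2 must be False.
(~p7) is a unit clause, so p7 = False.
The clause (~p5) is unit: p5 must be False.
p4 is now unconstrained; take p4 = False.
Check each clause:
  1. (p1 \/ ~p3) — ~p3 is true.
  2. (~p5 \/ p7) — ~p5 is true.
  3. (~p7 \/ p5) — ~p7 is true.
  4. (p4 \/ ~p5) — ~p5 is true.
  5. (~p1 \/ ~p5 \/ ~p6) — ~p6 is true.
  6. (~p2 \/ p1) — ~p2 is true.
  7. (~p5 \/ ~p2 \/ p1) — ~p5 is true.
  8. (~p1 \/ ~p2 \/ ~p4) — ~p4 is true.
  9. (p2 \/ ~p3) — ~p3 is true.
  10. (p4 \/ ~p2) — ~p2 is true.
  11. (p6 \/ ~p1) — ~p1 is true.
  12. (~p6) — ~p6 is true.
  13. (~p7 \/ p1) — ~p7 is true.
  14. (~p3 \/ ~p5) — ~p5 is true.
  15. (~p3 \/ ~p4) — ~p4 is true.
  16. (~p2 \/ p5) — ~p2 is true.
  17. (~p5 \/ p1) — ~p5 is true.
  18. (~p1) — ~p1 is true.
  19. (p4 \/ ~p7 \/ ~p6) — ~p7 is true.
  20. (~p1 \/ ~p3 \/ ~p4) — ~p4 is true.
  21. (~p2 \/ ~p3 \/ ~p5) — ~p5 is true.
  22. (p3 \/ ~p7) — ~p7 is true.

p1=False  p2=False  p3=False  p4=False  p5=False  p6=False  p7=False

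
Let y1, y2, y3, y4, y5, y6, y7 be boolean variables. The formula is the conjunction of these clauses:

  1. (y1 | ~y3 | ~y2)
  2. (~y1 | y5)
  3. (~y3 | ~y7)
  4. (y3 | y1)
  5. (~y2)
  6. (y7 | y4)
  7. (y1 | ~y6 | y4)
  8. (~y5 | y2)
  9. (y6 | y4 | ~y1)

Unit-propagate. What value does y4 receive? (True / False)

True

(~y2) is a unit clause: y2 = False.
(y2 | ~y5) with y2 = False leaves only ~y5, so y5 = False.
(~y1 | y5): since y5 = False, the clause reduces to (~y1). y1 = False.
In (y3 | y1), y1 is now false; y3 must hold, so y3 = True.
From (~y3 | ~y7) and y3 = True: y7 = False.
(y4 | y7) with y7 = False leaves only y4, so y4 = True.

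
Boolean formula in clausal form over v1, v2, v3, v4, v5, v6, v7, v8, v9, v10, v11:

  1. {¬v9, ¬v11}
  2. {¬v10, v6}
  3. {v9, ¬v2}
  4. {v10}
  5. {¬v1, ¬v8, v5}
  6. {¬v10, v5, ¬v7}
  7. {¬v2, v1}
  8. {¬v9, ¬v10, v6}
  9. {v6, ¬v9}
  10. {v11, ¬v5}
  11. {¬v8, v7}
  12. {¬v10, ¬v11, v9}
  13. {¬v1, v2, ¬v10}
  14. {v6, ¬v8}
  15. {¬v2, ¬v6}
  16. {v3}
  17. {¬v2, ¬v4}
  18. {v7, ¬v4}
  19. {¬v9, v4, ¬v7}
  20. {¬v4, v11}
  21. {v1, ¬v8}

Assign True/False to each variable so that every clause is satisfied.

The clause (v10) is unit: v10 must be True.
(v6) is a unit clause, so v6 = True.
The clause (¬v2) is unit: v2 must be False.
(¬v1) is a unit clause, so v1 = False.
The clause (v3) is unit: v3 must be True.
The clause (¬v8) is unit: v8 must be False.
Set v4 = False and propagate.
Set v5 = False and propagate.
  then v7 is forced to False.
The remaining clauses are satisfied by v9 = True, v11 = False.

v1=False, v2=False, v3=True, v4=False, v5=False, v6=True, v7=False, v8=False, v9=True, v10=True, v11=False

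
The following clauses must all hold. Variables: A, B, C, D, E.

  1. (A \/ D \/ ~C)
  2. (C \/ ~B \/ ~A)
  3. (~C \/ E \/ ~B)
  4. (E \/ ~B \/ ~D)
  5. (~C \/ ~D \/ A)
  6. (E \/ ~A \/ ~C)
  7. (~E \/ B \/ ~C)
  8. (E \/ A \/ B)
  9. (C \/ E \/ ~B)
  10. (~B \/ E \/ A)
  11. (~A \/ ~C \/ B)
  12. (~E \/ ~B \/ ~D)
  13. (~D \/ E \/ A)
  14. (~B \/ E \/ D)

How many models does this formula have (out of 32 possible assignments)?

8

Case analysis on B and E:
  B=T, E=T: remaining (A,C,D) ∈ {(F,F,F); (T,T,F)} — 2.
  B=T, E=F: a clause becomes empty — 0.
  B=F, E=T: remaining (A,C,D) ∈ {(F,F,F); (F,F,T); (T,F,F); (T,F,T)} — 4.
  B=F, E=F: remaining (A,C,D) ∈ {(T,F,F); (T,F,T)} — 2.
Total: 2 + 0 + 4 + 2 = 8.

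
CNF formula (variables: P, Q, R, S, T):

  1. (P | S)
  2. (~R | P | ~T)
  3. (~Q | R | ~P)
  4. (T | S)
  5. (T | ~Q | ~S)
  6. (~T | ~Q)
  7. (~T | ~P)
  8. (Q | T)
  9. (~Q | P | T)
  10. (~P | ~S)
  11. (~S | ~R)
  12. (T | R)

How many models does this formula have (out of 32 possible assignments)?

The models are:
  P=0 Q=0 R=0 S=1 T=1
Count: 1.

1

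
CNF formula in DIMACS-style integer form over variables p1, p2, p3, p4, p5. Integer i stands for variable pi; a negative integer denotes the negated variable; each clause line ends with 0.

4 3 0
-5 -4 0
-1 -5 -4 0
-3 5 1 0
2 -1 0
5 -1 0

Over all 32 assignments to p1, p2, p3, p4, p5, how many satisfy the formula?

5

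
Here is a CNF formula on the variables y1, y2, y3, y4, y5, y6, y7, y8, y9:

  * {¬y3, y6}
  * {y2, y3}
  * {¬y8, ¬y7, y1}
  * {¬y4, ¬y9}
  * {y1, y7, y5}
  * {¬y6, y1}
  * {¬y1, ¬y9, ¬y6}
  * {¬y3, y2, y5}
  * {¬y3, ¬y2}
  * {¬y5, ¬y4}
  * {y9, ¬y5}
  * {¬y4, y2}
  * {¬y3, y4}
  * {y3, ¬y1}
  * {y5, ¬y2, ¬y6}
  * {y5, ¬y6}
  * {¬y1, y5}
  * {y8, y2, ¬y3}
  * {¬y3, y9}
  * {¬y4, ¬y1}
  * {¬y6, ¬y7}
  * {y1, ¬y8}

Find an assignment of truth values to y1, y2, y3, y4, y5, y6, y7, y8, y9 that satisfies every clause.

y1=0  y2=1  y3=0  y4=0  y5=1  y6=0  y7=0  y8=0  y9=1

Check each clause:
  1. {y6, ¬y3} — ¬y3 is true.
  2. {y3, y2} — y2 is true.
  3. {¬y8, ¬y7, y1} — ¬y8 is true.
  4. {¬y4, ¬y9} — ¬y4 is true.
  5. {y5, y7, y1} — y5 is true.
  6. {y1, ¬y6} — ¬y6 is true.
  7. {¬y6, ¬y1, ¬y9} — ¬y6 is true.
  8. {y5, ¬y3, y2} — y2 is true.
  9. {¬y3, ¬y2} — ¬y3 is true.
  10. {¬y4, ¬y5} — ¬y4 is true.
  11. {y9, ¬y5} — y9 is true.
  12. {¬y4, y2} — y2 is true.
  13. {y4, ¬y3} — ¬y3 is true.
  14. {y3, ¬y1} — ¬y1 is true.
  15. {¬y6, ¬y2, y5} — ¬y6 is true.
  16. {¬y6, y5} — ¬y6 is true.
  17. {y5, ¬y1} — y5 is true.
  18. {¬y3, y8, y2} — y2 is true.
  19. {y9, ¬y3} — y9 is true.
  20. {¬y4, ¬y1} — ¬y4 is true.
  21. {¬y6, ¬y7} — ¬y7 is true.
  22. {y1, ¬y8} — ¬y8 is true.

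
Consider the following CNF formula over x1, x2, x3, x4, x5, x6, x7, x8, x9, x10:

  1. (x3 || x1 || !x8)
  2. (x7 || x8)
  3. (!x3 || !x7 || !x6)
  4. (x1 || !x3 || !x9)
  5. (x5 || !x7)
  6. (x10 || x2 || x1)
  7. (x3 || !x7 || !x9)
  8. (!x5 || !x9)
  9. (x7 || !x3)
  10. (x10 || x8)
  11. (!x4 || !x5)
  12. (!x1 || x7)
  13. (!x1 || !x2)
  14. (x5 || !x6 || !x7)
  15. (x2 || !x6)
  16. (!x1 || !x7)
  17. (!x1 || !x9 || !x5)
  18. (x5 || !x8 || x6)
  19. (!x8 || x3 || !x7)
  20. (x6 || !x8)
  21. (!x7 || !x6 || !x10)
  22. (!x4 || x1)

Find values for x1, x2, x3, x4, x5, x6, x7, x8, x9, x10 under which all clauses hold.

x4 occurs only negated in the remaining clauses — set x4 = False.
Pure literal: x9 appears only negated; assign x9 = False.
Try x1 = False.
Branch on x2: take x2 = False.
  then x10 is forced to True.
  then x6 is forced to False.
  then x8 is forced to False.
  then x7 is forced to True.
  then x5 is forced to True.
x3 is now unconstrained; take x3 = True.
Every clause has at least one true literal under this assignment.

x1 = F  x2 = F  x3 = T  x4 = F  x5 = T  x6 = F  x7 = T  x8 = F  x9 = F  x10 = T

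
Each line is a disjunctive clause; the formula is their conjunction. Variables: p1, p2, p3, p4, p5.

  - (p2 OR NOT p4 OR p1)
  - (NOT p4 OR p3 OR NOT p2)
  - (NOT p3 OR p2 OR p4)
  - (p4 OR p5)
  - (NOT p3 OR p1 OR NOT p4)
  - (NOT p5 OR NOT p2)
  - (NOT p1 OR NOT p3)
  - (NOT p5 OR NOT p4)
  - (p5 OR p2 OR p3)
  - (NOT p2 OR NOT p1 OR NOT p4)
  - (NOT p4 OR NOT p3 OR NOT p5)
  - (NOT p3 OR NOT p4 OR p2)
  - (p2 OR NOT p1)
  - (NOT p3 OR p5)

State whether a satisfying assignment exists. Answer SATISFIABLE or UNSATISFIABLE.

Branch on p1: take p1 = False.
Set p2 = False and propagate.
  then p4 is forced to False.
  then p3 is forced to False.
  then p5 is forced to True.
Every clause has at least one true literal under this assignment.
So p1=False, p2=False, p3=False, p4=False, p5=True is a satisfying assignment.

SATISFIABLE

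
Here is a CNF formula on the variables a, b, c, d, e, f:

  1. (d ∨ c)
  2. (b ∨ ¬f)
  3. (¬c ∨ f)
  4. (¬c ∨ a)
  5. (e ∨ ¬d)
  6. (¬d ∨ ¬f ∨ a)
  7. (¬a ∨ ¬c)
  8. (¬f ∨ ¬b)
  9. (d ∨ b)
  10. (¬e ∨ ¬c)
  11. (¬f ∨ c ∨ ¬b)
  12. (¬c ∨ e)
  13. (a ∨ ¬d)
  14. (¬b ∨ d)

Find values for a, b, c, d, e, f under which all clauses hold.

a=True  b=True  c=False  d=True  e=True  f=False

Check each clause:
  1. (c ∨ d) — d is true.
  2. (b ∨ ¬f) — ¬f is true.
  3. (¬c ∨ f) — ¬c is true.
  4. (a ∨ ¬c) — a is true.
  5. (e ∨ ¬d) — e is true.
  6. (a ∨ ¬f ∨ ¬d) — a is true.
  7. (¬a ∨ ¬c) — ¬c is true.
  8. (¬f ∨ ¬b) — ¬f is true.
  9. (d ∨ b) — b is true.
  10. (¬e ∨ ¬c) — ¬c is true.
  11. (¬b ∨ c ∨ ¬f) — ¬f is true.
  12. (e ∨ ¬c) — e is true.
  13. (a ∨ ¬d) — a is true.
  14. (¬b ∨ d) — d is true.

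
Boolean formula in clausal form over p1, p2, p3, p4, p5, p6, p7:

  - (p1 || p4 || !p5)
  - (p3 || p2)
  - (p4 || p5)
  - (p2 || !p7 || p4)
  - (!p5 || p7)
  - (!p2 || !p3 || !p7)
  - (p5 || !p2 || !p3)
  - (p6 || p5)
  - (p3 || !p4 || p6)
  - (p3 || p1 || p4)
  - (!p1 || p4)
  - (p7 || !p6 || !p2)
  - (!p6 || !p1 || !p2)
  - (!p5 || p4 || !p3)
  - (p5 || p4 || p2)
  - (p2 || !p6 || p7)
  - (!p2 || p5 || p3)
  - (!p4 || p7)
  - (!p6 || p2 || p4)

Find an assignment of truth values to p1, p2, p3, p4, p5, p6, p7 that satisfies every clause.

p1 = 0, p2 = 0, p3 = 1, p4 = 1, p5 = 0, p6 = 1, p7 = 1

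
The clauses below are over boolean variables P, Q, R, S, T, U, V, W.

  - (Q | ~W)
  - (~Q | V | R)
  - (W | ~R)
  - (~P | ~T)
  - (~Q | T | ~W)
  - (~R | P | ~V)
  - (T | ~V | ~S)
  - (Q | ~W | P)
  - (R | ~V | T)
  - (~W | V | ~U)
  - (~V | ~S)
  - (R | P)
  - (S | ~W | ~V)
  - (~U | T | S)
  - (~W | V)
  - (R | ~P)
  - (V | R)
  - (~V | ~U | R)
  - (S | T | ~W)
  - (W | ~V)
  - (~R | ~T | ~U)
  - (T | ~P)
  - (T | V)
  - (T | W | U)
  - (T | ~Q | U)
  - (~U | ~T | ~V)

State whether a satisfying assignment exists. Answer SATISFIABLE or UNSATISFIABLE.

UNSATISFIABLE

V = True:
  propagation gives S=False, W=False; an empty clause results — contradiction.
V = False:
  propagation gives W=False, R=False; an empty clause results — contradiction.
Every branch closes, so no satisfying assignment exists.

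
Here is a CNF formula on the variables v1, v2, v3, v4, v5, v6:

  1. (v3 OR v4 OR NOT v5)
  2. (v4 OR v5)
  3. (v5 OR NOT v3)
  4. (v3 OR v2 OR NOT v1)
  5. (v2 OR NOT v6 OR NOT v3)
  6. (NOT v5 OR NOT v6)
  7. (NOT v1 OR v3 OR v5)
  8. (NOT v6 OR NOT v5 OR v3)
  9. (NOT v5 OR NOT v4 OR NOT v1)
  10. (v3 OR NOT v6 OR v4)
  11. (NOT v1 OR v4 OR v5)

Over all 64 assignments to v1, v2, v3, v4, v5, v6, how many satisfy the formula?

12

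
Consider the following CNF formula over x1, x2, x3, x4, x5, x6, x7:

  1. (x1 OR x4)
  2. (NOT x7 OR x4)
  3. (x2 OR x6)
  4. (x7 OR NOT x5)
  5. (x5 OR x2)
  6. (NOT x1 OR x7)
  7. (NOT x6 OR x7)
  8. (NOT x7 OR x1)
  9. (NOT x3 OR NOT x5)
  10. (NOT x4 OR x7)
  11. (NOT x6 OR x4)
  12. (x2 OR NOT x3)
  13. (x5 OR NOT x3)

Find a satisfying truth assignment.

x1=T, x2=T, x3=F, x4=T, x5=T, x6=F, x7=T

Pure literal: x2 appears only positively; assign x2 = True.
Pure literal: x3 appears only negated; assign x3 = False.
Try x1 = True.
  then x7 is forced to True.
  then x4 is forced to True.
x5, x6 are now unconstrained; take x5 = True, x6 = False.
Every clause has at least one true literal under this assignment.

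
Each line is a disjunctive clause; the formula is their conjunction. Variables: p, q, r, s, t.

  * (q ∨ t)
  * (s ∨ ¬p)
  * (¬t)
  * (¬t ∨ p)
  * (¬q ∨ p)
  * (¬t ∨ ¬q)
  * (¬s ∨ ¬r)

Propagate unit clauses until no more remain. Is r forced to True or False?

(¬t) is a unit clause: t = False.
(q ∨ t): since t = False, the clause reduces to (q). q = True.
From (p ∨ ¬q) and q = True: p = True.
From (s ∨ ¬p) and p = True: s = True.
(¬s ∨ ¬r) with s = True leaves only ¬r, so r = False.

False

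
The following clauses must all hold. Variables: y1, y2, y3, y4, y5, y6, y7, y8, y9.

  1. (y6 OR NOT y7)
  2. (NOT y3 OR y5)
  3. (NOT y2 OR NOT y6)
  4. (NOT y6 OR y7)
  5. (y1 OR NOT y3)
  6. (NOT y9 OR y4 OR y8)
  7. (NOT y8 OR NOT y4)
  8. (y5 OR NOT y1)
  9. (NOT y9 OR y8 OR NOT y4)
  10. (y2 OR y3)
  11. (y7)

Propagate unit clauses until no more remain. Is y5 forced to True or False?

True

(y7) stands alone — y7 = True.
In (NOT y7 OR y6), NOT y7 is now false; y6 must hold, so y6 = True.
In (NOT y2 OR NOT y6), NOT y6 is now false; NOT y2 must hold, so y2 = False.
In (y2 OR y3), y2 is now false; y3 must hold, so y3 = True.
From (y5 OR NOT y3) and y3 = True: y5 = True.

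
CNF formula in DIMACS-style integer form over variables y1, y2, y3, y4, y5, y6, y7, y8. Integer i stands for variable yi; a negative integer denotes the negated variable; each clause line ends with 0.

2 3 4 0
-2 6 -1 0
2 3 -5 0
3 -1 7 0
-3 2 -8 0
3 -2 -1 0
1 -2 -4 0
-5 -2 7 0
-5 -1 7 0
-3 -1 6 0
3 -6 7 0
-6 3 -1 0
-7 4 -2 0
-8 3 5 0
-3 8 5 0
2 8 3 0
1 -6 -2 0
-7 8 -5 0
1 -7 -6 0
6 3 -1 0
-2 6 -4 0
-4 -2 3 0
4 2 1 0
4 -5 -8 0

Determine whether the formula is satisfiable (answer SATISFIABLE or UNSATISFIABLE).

Set y1 = False and propagate.
Branch on y2: take y2 = False.
  then y4 is forced to True.
Try y3 = True.
  then y8 is forced to False.
  then y5 is forced to True.
  then y7 is forced to False.
y6 is now unconstrained; take y6 = True.
So y1=False, y2=False, y3=True, y4=True, y5=True, y6=True, y7=False, y8=False is a satisfying assignment.

SATISFIABLE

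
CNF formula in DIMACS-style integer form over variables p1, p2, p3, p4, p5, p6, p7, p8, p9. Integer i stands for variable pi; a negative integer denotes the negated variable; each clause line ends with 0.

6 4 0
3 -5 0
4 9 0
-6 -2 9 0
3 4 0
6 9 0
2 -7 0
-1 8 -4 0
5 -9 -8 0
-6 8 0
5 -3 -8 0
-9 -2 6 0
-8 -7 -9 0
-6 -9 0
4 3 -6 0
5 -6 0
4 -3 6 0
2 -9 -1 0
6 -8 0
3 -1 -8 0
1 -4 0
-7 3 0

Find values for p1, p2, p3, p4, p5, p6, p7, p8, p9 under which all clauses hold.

p1=T, p2=F, p3=T, p4=T, p5=T, p6=T, p7=F, p8=T, p9=F

Pure literal: p7 appears only negated; assign p7 = False.
Branch on p1: take p1 = True.
The remaining clauses are satisfied by p2 = False, p3 = True, p4 = True, p5 = True, p6 = True, p8 = True, p9 = False.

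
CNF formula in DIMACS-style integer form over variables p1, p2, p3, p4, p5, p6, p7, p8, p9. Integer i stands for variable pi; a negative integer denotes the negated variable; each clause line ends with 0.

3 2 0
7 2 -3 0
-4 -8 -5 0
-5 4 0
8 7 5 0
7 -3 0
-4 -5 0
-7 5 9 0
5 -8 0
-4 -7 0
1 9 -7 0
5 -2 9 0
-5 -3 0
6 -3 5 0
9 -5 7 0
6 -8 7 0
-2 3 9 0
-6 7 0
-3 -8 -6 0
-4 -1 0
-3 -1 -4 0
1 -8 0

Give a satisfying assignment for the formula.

p1=True, p2=True, p3=False, p4=False, p5=False, p6=True, p7=True, p8=False, p9=True

Pure literal: p9 appears only positively; assign p9 = True.
Branch on p1: take p1 = True.
  then p4 is forced to False.
  then p5 is forced to False.
  then p8 is forced to False.
  then p7 is forced to True.
Try p2 = True.
The remaining clauses are satisfied by p3 = False, p6 = True.
Check each clause:
  1. {p2, p3} — p2 is true.
  2. {p7, p2, ¬p3} — p2 is true.
  3. {¬p8, ¬p5, ¬p4} — ¬p8 is true.
  4. {p4, ¬p5} — ¬p5 is true.
  5. {p7, p5, p8} — p7 is true.
  6. {p7, ¬p3} — ¬p3 is true.
  7. {¬p5, ¬p4} — ¬p5 is true.
  8. {p5, p9, ¬p7} — p9 is true.
  9. {p5, ¬p8} — ¬p8 is true.
  10. {¬p7, ¬p4} — ¬p4 is true.
  11. {p9, ¬p7, p1} — p9 is true.
  12. {p5, ¬p2, p9} — p9 is true.
  13. {¬p3, ¬p5} — ¬p5 is true.
  14. {¬p3, p6, p5} — ¬p3 is true.
  15. {p9, ¬p5, p7} — p9 is true.
  16. {¬p8, p6, p7} — ¬p8 is true.
  17. {p9, p3, ¬p2} — p9 is true.
  18. {p7, ¬p6} — p7 is true.
  19. {¬p3, ¬p6, ¬p8} — ¬p8 is true.
  20. {¬p4, ¬p1} — ¬p4 is true.
  21. {¬p4, ¬p3, ¬p1} — ¬p4 is true.
  22. {¬p8, p1} — ¬p8 is true.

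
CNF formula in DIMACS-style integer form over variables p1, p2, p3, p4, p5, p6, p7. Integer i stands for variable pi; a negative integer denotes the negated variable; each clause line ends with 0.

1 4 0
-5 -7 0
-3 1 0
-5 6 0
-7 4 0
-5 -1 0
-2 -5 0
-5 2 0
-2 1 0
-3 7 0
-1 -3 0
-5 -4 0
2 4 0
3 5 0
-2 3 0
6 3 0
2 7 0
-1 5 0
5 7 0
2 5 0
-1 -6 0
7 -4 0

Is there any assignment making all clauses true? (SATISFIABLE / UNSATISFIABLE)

UNSATISFIABLE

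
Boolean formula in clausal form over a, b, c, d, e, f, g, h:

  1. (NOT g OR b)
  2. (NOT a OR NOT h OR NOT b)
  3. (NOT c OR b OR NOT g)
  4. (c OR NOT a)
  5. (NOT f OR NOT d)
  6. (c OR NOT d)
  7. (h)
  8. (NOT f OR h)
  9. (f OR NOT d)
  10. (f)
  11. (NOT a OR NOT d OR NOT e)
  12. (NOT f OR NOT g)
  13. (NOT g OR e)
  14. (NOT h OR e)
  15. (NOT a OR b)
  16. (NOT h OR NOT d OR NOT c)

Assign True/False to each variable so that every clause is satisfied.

Unit propagation: (h) forces h = True.
(f) is a unit clause, so f = True.
The clause (NOT d) is unit: d must be False.
The clause (NOT g) is unit: g must be False.
The clause (e) is unit: e must be True.
a occurs only negated in the remaining clauses — set a = False.
Pure literal: c appears only positively; assign c = True.
b is now unconstrained; take b = True.

a=0, b=1, c=1, d=0, e=1, f=1, g=0, h=1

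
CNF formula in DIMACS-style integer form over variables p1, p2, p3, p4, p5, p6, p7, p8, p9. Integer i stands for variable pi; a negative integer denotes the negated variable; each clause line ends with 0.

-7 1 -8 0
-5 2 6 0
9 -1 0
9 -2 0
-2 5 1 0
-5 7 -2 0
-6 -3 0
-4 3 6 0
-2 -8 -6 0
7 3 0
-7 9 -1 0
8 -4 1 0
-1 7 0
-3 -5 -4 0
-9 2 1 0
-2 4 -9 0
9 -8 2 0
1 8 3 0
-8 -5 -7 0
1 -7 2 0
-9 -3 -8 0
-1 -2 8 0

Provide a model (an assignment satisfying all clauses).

Set p1 = True and propagate.
  then p9 is forced to True.
  then p7 is forced to True.
The remaining clauses are satisfied by p2 = False, p3 = False, p4 = False, p5 = False, p6 = False, p8 = False.
Every clause has at least one true literal under this assignment.

p1=True, p2=False, p3=False, p4=False, p5=False, p6=False, p7=True, p8=False, p9=True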